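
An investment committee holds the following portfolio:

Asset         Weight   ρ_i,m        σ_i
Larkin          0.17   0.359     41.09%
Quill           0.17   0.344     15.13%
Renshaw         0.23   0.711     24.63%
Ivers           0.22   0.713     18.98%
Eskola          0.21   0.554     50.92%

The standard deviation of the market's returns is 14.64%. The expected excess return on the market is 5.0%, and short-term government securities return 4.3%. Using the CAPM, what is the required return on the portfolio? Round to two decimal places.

9.87%

β_Larkin = 0.359 × 41.09% / 14.64% = 1.0076
β_Quill = 0.344 × 15.13% / 14.64% = 0.3555
β_Renshaw = 0.711 × 24.63% / 14.64% = 1.1962
β_Ivers = 0.713 × 18.98% / 14.64% = 0.9244
β_Eskola = 0.554 × 50.92% / 14.64% = 1.9269
β_P = Σ w_i β_i = 0.17×1.0076 + 0.17×0.3555 + 0.23×1.1962 + 0.22×0.9244 + 0.21×1.9269 = 1.1149
E(R_P) = R_f + β_P × MRP = 4.3% + 1.1149 × 5.0% = 9.87%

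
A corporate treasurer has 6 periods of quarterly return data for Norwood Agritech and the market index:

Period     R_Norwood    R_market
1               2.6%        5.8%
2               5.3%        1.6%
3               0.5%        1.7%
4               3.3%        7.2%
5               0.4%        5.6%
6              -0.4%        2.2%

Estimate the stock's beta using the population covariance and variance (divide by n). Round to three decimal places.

Mean R_i = (2.6 + 5.3 + 0.5 + 3.3 + 0.4 − 0.4) / 6 = 1.9500%
Mean R_m = (5.8 + 1.6 + 1.7 + 7.2 + 5.6 + 2.2) / 6 = 4.0167%
Σ(R_i − R̄_i)(R_m − R̄_m) = 2.5350  ⇒  Cov = 2.5350 / 6 = 0.4225
Σ(R_m − R̄_m)² = 30.3283  ⇒  Var(R_m) = 30.3283 / 6 = 5.0547
β = Cov / Var(R_m) = 0.4225 / 5.0547 = 0.0836

0.084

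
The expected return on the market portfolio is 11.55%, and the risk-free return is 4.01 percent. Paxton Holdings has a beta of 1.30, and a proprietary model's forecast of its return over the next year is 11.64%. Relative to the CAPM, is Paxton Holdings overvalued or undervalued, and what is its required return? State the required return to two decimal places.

Overvalued; required return 13.81%

MRP = 11.55% − 4.01% = 7.54%
Required return = R_f + β·MRP = 4.01% + 1.30 × 7.54% = 13.81%
Forecast 11.64% < required 13.81% → the stock plots below the SML → overvalued.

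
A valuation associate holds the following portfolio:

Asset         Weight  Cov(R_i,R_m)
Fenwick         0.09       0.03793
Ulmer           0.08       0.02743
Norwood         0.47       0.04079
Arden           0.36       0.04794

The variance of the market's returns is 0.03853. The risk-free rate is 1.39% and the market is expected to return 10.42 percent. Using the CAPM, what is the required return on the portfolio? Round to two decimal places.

11.24%

β_Fenwick = 0.03793 / 0.03853 = 0.9844
β_Ulmer = 0.02743 / 0.03853 = 0.7119
β_Norwood = 0.04079 / 0.03853 = 1.0587
β_Arden = 0.04794 / 0.03853 = 1.2442
β_P = Σ w_i β_i = 0.09×0.9844 + 0.08×0.7119 + 0.47×1.0587 + 0.36×1.2442 = 1.0910
MRP = 10.42% − 1.39% = 9.03%
E(R_P) = R_f + β_P × MRP = 1.39% + 1.0910 × 9.03% = 11.24%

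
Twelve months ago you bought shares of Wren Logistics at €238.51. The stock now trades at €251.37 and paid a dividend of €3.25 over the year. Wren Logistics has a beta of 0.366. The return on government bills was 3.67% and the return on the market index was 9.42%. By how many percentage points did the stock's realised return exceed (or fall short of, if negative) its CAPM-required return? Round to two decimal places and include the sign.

Realised HPR = (P1 + D1 − P0) / P0 = (251.37 + 3.25 − 238.51) / 238.51 = 16.11 / 238.51 = 6.7544%
MRP = 9.42% − 3.67% = 5.75%
CAPM required = R_f + β·MRP = 3.67% + 0.366 × 5.75% = 5.77450%
α = realised − required = 6.7544% − 5.77450% = +0.98%

+0.98%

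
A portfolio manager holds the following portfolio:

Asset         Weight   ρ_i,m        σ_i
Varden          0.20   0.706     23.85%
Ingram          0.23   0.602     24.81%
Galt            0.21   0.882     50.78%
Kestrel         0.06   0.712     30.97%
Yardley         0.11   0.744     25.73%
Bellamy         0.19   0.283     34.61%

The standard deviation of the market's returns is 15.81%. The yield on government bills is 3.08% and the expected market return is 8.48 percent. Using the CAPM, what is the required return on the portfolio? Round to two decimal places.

β_Varden = 0.706 × 23.85% / 15.81% = 1.0650
β_Ingram = 0.602 × 24.81% / 15.81% = 0.9447
β_Galt = 0.882 × 50.78% / 15.81% = 2.8329
β_Kestrel = 0.712 × 30.97% / 15.81% = 1.3947
β_Yardley = 0.744 × 25.73% / 15.81% = 1.2108
β_Bellamy = 0.283 × 34.61% / 15.81% = 0.6195
β_P = Σ w_i β_i = 0.20×1.0650 + 0.23×0.9447 + 0.21×2.8329 + 0.06×1.3947 + 0.11×1.2108 + 0.19×0.6195 = 1.3598
MRP = 8.48% − 3.08% = 5.40%
E(R_P) = R_f + β_P × MRP = 3.08% + 1.3598 × 5.40% = 10.42%

10.42%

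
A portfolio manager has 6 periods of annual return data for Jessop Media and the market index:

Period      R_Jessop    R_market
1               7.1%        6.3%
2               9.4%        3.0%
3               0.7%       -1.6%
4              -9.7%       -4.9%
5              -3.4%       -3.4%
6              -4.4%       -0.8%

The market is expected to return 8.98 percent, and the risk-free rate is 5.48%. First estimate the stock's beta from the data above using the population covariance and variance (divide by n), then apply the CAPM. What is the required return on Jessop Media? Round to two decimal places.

10.88%

Mean R_i = (7.1 + 9.4 + 0.7 − 9.7 − 3.4 − 4.4) / 6 = -0.0500%
Mean R_m = (6.3 + 3.0 − 1.6 − 4.9 − 3.4 − 0.8) / 6 = -0.2333%
Σ(R_i − R̄_i)(R_m − R̄_m) = 134.3500  ⇒  Cov = 134.3500 / 6 = 22.3917
Σ(R_m − R̄_m)² = 87.1333  ⇒  Var(R_m) = 87.1333 / 6 = 14.5222
β = Cov / Var(R_m) = 22.3917 / 14.5222 = 1.5419
MRP = 8.98% − 5.48% = 3.50%
E(R) = R_f + β × MRP = 5.48% + 1.5419 × 3.50% = 10.88%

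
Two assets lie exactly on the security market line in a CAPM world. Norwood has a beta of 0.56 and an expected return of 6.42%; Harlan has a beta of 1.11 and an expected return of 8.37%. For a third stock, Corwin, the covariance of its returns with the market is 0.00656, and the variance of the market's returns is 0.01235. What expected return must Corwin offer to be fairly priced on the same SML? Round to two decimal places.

MRP = (8.37% − 6.42%) / (1.11 − 0.56) = 3.5455%
R_f = 6.42% − 0.56 × 3.5455% = 4.4345%
β_Corwin = Cov / Var(R_m) = 0.00656 / 0.01235 = 0.5312
E(R_Corwin) = R_f + β × MRP = 4.4345% + 0.5312 × 3.5455% = 6.32%

6.32%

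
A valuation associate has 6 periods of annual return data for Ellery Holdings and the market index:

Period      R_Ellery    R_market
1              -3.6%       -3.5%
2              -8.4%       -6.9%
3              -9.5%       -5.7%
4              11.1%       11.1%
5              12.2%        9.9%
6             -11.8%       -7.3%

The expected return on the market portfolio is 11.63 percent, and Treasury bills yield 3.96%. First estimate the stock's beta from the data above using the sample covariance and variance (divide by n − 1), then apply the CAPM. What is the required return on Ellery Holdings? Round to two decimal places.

13.41%

Mean R_i = (-3.6 − 8.4 − 9.5 + 11.1 + 12.2 − 11.8) / 6 = -1.6667%
Mean R_m = (-3.5 − 6.9 − 5.7 + 11.1 + 9.9 − 7.3) / 6 = -0.4000%
Σ(R_i − R̄_i)(R_m − R̄_m) = 450.8400  ⇒  Cov = 450.8400 / 5 = 90.1680
Σ(R_m − R̄_m)² = 365.9000  ⇒  Var(R_m) = 365.9000 / 5 = 73.1800
β = Cov / Var(R_m) = 90.1680 / 73.1800 = 1.2321
MRP = 11.63% − 3.96% = 7.67%
E(R) = R_f + β × MRP = 3.96% + 1.2321 × 7.67% = 13.41%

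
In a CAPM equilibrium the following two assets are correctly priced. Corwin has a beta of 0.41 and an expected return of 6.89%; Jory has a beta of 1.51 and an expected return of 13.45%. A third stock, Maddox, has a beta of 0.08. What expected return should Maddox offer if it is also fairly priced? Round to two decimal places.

4.92%

MRP (SML slope) = (13.45% − 6.89%) / (1.51 − 0.41) = 6.56% / 1.10 = 5.9636%
R_f (intercept) = 6.89% − 0.41 × 5.9636% = 4.4449%
E(R_Maddox) = R_f + β × MRP = 4.4449% + 0.08 × 5.9636% = 4.92%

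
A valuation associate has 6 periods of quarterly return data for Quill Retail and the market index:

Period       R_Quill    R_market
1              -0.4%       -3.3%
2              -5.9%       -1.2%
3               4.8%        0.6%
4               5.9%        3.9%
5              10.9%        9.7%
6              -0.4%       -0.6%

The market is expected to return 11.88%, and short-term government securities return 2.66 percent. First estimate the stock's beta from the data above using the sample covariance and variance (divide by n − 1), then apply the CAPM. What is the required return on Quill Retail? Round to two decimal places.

Mean R_i = (-0.4 − 5.9 + 4.8 + 5.9 + 10.9 − 0.4) / 6 = 2.4833%
Mean R_m = (-3.3 − 1.2 + 0.6 + 3.9 + 9.7 − 0.6) / 6 = 1.5167%
Σ(R_i − R̄_i)(R_m − R̄_m) = 117.6617  ⇒  Cov = 117.6617 / 5 = 23.5323
Σ(R_m − R̄_m)² = 108.5483  ⇒  Var(R_m) = 108.5483 / 5 = 21.7097
β = Cov / Var(R_m) = 23.5323 / 21.7097 = 1.0840
MRP = 11.88% − 2.66% = 9.22%
E(R) = R_f + β × MRP = 2.66% + 1.0840 × 9.22% = 12.65%

12.65%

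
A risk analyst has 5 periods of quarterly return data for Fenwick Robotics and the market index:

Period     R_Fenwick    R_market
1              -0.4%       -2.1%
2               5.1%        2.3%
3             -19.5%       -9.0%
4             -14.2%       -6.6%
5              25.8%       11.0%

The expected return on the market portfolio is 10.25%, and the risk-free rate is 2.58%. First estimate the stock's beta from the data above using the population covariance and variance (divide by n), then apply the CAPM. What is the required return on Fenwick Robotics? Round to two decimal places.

19.75%

Mean R_i = (-0.4 + 5.1 − 19.5 − 14.2 + 25.8) / 5 = -0.6400%
Mean R_m = (-2.1 + 2.3 − 9.0 − 6.6 + 11.0) / 5 = -0.8800%
Σ(R_i − R̄_i)(R_m − R̄_m) = 562.7740  ⇒  Cov = 562.7740 / 5 = 112.5548
Σ(R_m − R̄_m)² = 251.3880  ⇒  Var(R_m) = 251.3880 / 5 = 50.2776
β = Cov / Var(R_m) = 112.5548 / 50.2776 = 2.2387
MRP = 10.25% − 2.58% = 7.67%
E(R) = R_f + β × MRP = 2.58% + 2.2387 × 7.67% = 19.75%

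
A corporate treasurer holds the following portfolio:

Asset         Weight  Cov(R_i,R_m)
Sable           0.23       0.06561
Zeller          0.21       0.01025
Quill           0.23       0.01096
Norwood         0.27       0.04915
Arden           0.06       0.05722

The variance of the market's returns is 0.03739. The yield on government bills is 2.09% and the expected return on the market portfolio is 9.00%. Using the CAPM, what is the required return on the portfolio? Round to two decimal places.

8.83%

β_Sable = 0.06561 / 0.03739 = 1.7547
β_Zeller = 0.01025 / 0.03739 = 0.2741
β_Quill = 0.01096 / 0.03739 = 0.2931
β_Norwood = 0.04915 / 0.03739 = 1.3145
β_Arden = 0.05722 / 0.03739 = 1.5304
β_P = Σ w_i β_i = 0.23×1.7547 + 0.21×0.2741 + 0.23×0.2931 + 0.27×1.3145 + 0.06×1.5304 = 0.9753
MRP = 9.00% − 2.09% = 6.91%
E(R_P) = R_f + β_P × MRP = 2.09% + 0.9753 × 6.91% = 8.83%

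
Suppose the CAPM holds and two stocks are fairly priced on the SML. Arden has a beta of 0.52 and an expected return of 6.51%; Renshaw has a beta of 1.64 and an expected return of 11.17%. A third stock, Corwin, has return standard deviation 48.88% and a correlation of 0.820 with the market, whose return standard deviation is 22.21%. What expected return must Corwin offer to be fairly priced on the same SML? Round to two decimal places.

MRP = (11.17% − 6.51%) / (1.64 − 0.52) = 4.1607%
R_f = 6.51% − 0.52 × 4.1607% = 4.3464%
β_Corwin = ρ·σ_i/σ_m = 0.820 × 48.88 / 22.21 = 1.8047
E(R_Corwin) = R_f + β × MRP = 4.3464% + 1.8047 × 4.1607% = 11.86%

11.86%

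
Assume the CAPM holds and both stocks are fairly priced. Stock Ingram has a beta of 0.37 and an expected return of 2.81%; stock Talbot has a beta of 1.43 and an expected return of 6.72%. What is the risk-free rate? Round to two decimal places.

1.45%

Both satisfy E(R) = R_f + β·MRP, so the slope of the SML is
MRP = (6.72% − 2.81%) / (1.43 − 0.37) = 3.91% / 1.06 = 3.6887%
R_f = E(R_Ingram) − β_Ingram·MRP = 2.81% − 0.37 × 3.6887% = 1.4452%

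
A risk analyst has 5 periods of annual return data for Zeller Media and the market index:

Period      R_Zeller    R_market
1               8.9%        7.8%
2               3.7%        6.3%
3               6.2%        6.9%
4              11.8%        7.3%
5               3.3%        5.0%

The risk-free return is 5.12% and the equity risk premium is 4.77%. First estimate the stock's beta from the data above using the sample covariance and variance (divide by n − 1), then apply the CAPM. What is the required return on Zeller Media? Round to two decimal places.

17.81%

Mean R_i = (8.9 + 3.7 + 6.2 + 11.8 + 3.3) / 5 = 6.7800%
Mean R_m = (7.8 + 6.3 + 6.9 + 7.3 + 5.0) / 5 = 6.6600%
Σ(R_i − R̄_i)(R_m − R̄_m) = 12.3760  ⇒  Cov = 12.3760 / 4 = 3.0940
Σ(R_m − R̄_m)² = 4.6520  ⇒  Var(R_m) = 4.6520 / 4 = 1.1630
β = Cov / Var(R_m) = 3.0940 / 1.1630 = 2.6604
E(R) = R_f + β × MRP = 5.12% + 2.6604 × 4.77% = 17.81%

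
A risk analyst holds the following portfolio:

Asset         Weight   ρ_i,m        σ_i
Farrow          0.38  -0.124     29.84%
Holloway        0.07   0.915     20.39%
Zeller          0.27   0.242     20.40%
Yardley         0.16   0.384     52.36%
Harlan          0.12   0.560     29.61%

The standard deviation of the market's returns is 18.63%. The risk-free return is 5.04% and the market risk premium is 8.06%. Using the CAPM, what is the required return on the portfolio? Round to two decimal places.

7.83%

β_Farrow = -0.124 × 29.84% / 18.63% = -0.1986
β_Holloway = 0.915 × 20.39% / 18.63% = 1.0014
β_Zeller = 0.242 × 20.40% / 18.63% = 0.2650
β_Yardley = 0.384 × 52.36% / 18.63% = 1.0792
β_Harlan = 0.560 × 29.61% / 18.63% = 0.8900
β_P = Σ w_i β_i = 0.38×-0.1986 + 0.07×1.0014 + 0.27×0.2650 + 0.16×1.0792 + 0.12×0.8900 = 0.3457
E(R_P) = R_f + β_P × MRP = 5.04% + 0.3457 × 8.06% = 7.83%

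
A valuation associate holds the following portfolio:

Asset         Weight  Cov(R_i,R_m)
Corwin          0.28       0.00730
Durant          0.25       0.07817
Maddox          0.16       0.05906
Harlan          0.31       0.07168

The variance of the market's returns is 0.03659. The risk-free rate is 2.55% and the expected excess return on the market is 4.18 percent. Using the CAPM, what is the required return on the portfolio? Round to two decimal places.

β_Corwin = 0.00730 / 0.03659 = 0.1995
β_Durant = 0.07817 / 0.03659 = 2.1364
β_Maddox = 0.05906 / 0.03659 = 1.6141
β_Harlan = 0.07168 / 0.03659 = 1.9590
β_P = Σ w_i β_i = 0.28×0.1995 + 0.25×2.1364 + 0.16×1.6141 + 0.31×1.9590 = 1.4555
E(R_P) = R_f + β_P × MRP = 2.55% + 1.4555 × 4.18% = 8.63%

8.63%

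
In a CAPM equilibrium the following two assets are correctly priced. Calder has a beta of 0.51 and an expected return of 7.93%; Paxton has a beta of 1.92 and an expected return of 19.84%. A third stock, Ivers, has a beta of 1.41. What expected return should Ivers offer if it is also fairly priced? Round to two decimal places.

15.53%

MRP (SML slope) = (19.84% − 7.93%) / (1.92 − 0.51) = 11.91% / 1.41 = 8.4468%
R_f (intercept) = 7.93% − 0.51 × 8.4468% = 3.6221%
E(R_Ivers) = R_f + β × MRP = 3.6221% + 1.41 × 8.4468% = 15.53%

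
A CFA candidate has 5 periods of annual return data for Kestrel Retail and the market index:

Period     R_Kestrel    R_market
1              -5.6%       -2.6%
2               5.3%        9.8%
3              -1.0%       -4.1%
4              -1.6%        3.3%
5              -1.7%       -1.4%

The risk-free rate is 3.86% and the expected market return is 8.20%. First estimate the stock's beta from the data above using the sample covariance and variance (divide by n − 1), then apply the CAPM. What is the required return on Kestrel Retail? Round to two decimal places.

6.32%

Mean R_i = (-5.6 + 5.3 − 1.0 − 1.6 − 1.7) / 5 = -0.9200%
Mean R_m = (-2.6 + 9.8 − 4.1 + 3.3 − 1.4) / 5 = 1.0000%
Σ(R_i − R̄_i)(R_m − R̄_m) = 72.3000  ⇒  Cov = 72.3000 / 4 = 18.0750
Σ(R_m − R̄_m)² = 127.4600  ⇒  Var(R_m) = 127.4600 / 4 = 31.8650
β = Cov / Var(R_m) = 18.0750 / 31.8650 = 0.5672
MRP = 8.20% − 3.86% = 4.34%
E(R) = R_f + β × MRP = 3.86% + 0.5672 × 4.34% = 6.32%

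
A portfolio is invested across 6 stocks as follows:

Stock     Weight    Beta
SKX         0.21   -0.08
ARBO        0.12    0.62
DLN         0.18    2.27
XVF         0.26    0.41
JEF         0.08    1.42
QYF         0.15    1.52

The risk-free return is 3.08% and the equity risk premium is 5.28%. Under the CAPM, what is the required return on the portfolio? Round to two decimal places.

7.91%

β_P = Σ w_i β_i = 0.21×-0.08 + 0.12×0.62 + 0.18×2.27 + 0.26×0.41 + 0.08×1.42 + 0.15×1.52 = 0.9144
E(R_P) = R_f + β_P × MRP = 3.08% + 0.9144 × 5.28% = 7.91%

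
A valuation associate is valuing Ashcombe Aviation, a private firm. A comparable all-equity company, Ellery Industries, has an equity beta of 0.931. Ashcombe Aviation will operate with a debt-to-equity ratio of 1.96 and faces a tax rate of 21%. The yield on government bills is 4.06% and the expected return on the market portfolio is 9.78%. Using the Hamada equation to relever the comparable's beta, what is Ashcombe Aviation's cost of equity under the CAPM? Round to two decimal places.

17.63%

β_L = β_U × [1 + (1 − t)(D/E)] = 0.931 × [1 + (1 − 0.21) × 1.96]
    = 0.931 × [1 + 0.79 × 1.96] = 0.931 × 2.5484 = 2.3726
MRP = 9.78% − 4.06% = 5.72%
E(R) = R_f + β_L × MRP = 4.06% + 2.3726 × 5.72% = 17.63%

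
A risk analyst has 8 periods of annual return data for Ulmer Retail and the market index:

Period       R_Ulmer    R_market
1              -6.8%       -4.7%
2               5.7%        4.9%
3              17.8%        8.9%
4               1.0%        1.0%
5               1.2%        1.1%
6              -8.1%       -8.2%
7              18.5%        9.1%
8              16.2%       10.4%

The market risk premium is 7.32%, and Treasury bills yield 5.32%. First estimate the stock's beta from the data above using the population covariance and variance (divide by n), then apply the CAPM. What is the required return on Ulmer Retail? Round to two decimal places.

16.58%

Mean R_i = (-6.8 + 5.7 + 17.8 + 1.0 + 1.2 − 8.1 + 18.5 + 16.2) / 8 = 5.6875%
Mean R_m = (-4.7 + 4.9 + 8.9 + 1.0 + 1.1 − 8.2 + 9.1 + 10.4) / 8 = 2.8125%
Σ(R_i − R̄_i)(R_m − R̄_m) = 495.9113  ⇒  Cov = 495.9113 / 8 = 61.9889
Σ(R_m − R̄_m)² = 322.4488  ⇒  Var(R_m) = 322.4488 / 8 = 40.3061
β = Cov / Var(R_m) = 61.9889 / 40.3061 = 1.5380
E(R) = R_f + β × MRP = 5.32% + 1.5380 × 7.32% = 16.58%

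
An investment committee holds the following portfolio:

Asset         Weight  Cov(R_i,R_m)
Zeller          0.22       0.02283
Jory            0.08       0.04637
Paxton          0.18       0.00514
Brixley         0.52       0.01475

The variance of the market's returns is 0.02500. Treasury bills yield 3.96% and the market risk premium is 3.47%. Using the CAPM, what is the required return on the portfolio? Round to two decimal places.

β_Zeller = 0.02283 / 0.02500 = 0.9132
β_Jory = 0.04637 / 0.02500 = 1.8548
β_Paxton = 0.00514 / 0.02500 = 0.2056
β_Brixley = 0.01475 / 0.02500 = 0.5900
β_P = Σ w_i β_i = 0.22×0.9132 + 0.08×1.8548 + 0.18×0.2056 + 0.52×0.5900 = 0.6931
E(R_P) = R_f + β_P × MRP = 3.96% + 0.6931 × 3.47% = 6.37%

6.37%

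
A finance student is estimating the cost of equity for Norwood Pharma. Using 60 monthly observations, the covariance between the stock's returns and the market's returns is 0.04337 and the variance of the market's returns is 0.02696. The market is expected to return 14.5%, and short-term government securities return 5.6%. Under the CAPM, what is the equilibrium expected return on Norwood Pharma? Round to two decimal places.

β = Cov(R_i, R_m) / Var(R_m) = 0.04337 / 0.02696 = 1.6087
MRP = 14.5% − 5.6% = 8.90%
E(R) = R_f + β × MRP = 5.6% + 1.6087 × 8.9% = 19.92%

19.92%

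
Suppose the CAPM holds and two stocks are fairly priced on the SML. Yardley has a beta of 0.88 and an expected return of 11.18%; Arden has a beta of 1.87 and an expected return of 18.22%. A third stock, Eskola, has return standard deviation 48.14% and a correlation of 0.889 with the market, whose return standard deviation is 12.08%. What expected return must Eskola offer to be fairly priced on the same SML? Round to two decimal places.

30.12%

MRP = (18.22% − 11.18%) / (1.87 − 0.88) = 7.1111%
R_f = 11.18% − 0.88 × 7.1111% = 4.9222%
β_Eskola = ρ·σ_i/σ_m = 0.889 × 48.14 / 12.08 = 3.5428
E(R_Eskola) = R_f + β × MRP = 4.9222% + 3.5428 × 7.1111% = 30.12%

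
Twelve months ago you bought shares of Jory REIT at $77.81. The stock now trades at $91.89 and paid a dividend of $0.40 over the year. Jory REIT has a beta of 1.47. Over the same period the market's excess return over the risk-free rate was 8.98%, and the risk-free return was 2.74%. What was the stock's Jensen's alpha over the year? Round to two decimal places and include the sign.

+2.67%

Realised HPR = (P1 + D1 − P0) / P0 = (91.89 + 0.40 − 77.81) / 77.81 = 14.48 / 77.81 = 18.6094%
CAPM required = R_f + β·MRP = 2.74% + 1.47 × 8.98% = 15.9406%
α = realised − required = 18.6094% − 15.9406% = +2.67%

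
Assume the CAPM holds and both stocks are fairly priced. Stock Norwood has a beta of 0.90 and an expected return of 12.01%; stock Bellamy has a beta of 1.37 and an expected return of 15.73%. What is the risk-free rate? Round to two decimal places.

Both satisfy E(R) = R_f + β·MRP, so the slope of the SML is
MRP = (15.73% − 12.01%) / (1.37 − 0.90) = 3.72% / 0.47 = 7.9149%
R_f = E(R_Norwood) − β_Norwood·MRP = 12.01% − 0.90 × 7.9149% = 4.8866%

4.89%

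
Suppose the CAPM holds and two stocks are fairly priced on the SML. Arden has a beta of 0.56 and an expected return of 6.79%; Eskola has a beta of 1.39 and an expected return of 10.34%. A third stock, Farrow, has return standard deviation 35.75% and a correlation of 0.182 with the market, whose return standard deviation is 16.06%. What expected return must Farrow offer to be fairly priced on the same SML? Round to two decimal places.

MRP = (10.34% − 6.79%) / (1.39 − 0.56) = 4.2771%
R_f = 6.79% − 0.56 × 4.2771% = 4.3948%
β_Farrow = ρ·σ_i/σ_m = 0.182 × 35.75 / 16.06 = 0.4051
E(R_Farrow) = R_f + β × MRP = 4.3948% + 0.4051 × 4.2771% = 6.13%

6.13%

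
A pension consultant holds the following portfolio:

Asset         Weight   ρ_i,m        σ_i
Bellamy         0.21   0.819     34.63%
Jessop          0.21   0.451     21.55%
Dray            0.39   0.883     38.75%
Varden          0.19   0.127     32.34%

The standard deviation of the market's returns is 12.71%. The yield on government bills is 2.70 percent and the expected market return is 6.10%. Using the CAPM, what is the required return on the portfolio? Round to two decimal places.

β_Bellamy = 0.819 × 34.63% / 12.71% = 2.2315
β_Jessop = 0.451 × 21.55% / 12.71% = 0.7647
β_Dray = 0.883 × 38.75% / 12.71% = 2.6921
β_Varden = 0.127 × 32.34% / 12.71% = 0.3231
β_P = Σ w_i β_i = 0.21×2.2315 + 0.21×0.7647 + 0.39×2.6921 + 0.19×0.3231 = 1.7405
MRP = 6.10% − 2.70% = 3.40%
E(R_P) = R_f + β_P × MRP = 2.70% + 1.7405 × 3.40% = 8.62%

8.62%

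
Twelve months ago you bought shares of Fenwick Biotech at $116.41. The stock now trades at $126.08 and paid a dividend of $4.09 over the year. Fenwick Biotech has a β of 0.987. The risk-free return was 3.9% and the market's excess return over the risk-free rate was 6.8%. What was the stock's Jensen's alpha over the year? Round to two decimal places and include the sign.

Realised HPR = (P1 + D1 − P0) / P0 = (126.08 + 4.09 − 116.41) / 116.41 = 13.76 / 116.41 = 11.8203%
CAPM required = R_f + β·MRP = 3.9% + 0.987 × 6.8% = 10.6116%
α = realised − required = 11.8203% − 10.6116% = +1.21%

+1.21%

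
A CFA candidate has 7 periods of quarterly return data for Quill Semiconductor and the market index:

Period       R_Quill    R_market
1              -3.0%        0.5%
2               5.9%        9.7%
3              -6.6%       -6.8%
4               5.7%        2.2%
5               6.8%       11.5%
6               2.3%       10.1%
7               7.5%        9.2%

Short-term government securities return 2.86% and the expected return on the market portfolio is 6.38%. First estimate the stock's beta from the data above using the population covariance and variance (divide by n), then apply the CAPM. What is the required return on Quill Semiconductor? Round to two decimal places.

Mean R_i = (-3.0 + 5.9 − 6.6 + 5.7 + 6.8 + 2.3 + 7.5) / 7 = 2.6571%
Mean R_m = (0.5 + 9.7 − 6.8 + 2.2 + 11.5 + 10.1 + 9.2) / 7 = 5.2000%
Σ(R_i − R̄_i)(R_m − R̄_m) = 186.8600  ⇒  Cov = 186.8600 / 7 = 26.6943
Σ(R_m − R̄_m)² = 275.0400  ⇒  Var(R_m) = 275.0400 / 7 = 39.2914
β = Cov / Var(R_m) = 26.6943 / 39.2914 = 0.6794
MRP = 6.38% − 2.86% = 3.52%
E(R) = R_f + β × MRP = 2.86% + 0.6794 × 3.52% = 5.25%

5.25%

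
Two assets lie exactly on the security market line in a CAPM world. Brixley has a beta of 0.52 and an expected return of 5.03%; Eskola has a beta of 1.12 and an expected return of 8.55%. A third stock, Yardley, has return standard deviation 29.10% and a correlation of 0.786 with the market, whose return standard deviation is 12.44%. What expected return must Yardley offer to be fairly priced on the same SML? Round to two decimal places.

12.77%

MRP = (8.55% − 5.03%) / (1.12 − 0.52) = 5.8667%
R_f = 5.03% − 0.52 × 5.8667% = 1.9793%
β_Yardley = ρ·σ_i/σ_m = 0.786 × 29.10 / 12.44 = 1.8386
E(R_Yardley) = R_f + β × MRP = 1.9793% + 1.8386 × 5.8667% = 12.77%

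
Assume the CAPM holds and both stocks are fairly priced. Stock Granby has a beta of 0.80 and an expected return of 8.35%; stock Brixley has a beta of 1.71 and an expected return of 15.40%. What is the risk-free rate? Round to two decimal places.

2.15%

Both satisfy E(R) = R_f + β·MRP, so the slope of the SML is
MRP = (15.40% − 8.35%) / (1.71 − 0.80) = 7.05% / 0.91 = 7.7473%
R_f = E(R_Granby) − β_Granby·MRP = 8.35% − 0.80 × 7.7473% = 2.1522%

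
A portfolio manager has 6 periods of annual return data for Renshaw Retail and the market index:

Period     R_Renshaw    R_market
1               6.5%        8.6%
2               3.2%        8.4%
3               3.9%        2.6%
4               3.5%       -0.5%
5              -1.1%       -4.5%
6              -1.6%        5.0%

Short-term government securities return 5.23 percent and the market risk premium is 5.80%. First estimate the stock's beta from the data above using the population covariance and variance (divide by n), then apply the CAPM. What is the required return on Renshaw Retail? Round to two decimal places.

7.02%

Mean R_i = (6.5 + 3.2 + 3.9 + 3.5 − 1.1 − 1.6) / 6 = 2.4000%
Mean R_m = (8.6 + 8.4 + 2.6 − 0.5 − 4.5 + 5.0) / 6 = 3.2667%
Σ(R_i − R̄_i)(R_m − R̄_m) = 41.0800  ⇒  Cov = 41.0800 / 6 = 6.8467
Σ(R_m − R̄_m)² = 132.7533  ⇒  Var(R_m) = 132.7533 / 6 = 22.1256
β = Cov / Var(R_m) = 6.8467 / 22.1256 = 0.3094
E(R) = R_f + β × MRP = 5.23% + 0.3094 × 5.80% = 7.02%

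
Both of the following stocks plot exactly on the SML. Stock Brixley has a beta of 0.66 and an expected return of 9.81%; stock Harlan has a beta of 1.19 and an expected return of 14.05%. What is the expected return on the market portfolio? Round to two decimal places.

Both satisfy E(R) = R_f + β·MRP, so the slope of the SML is
MRP = (14.05% − 9.81%) / (1.19 − 0.66) = 4.24% / 0.53 = 8.0000%
R_f = E(R_Brixley) − β_Brixley·MRP = 9.81% − 0.66 × 8.0000% = 4.5300%
E(R_m) = R_f + MRP = 4.5300% + 8.0000% = 12.53%

12.53%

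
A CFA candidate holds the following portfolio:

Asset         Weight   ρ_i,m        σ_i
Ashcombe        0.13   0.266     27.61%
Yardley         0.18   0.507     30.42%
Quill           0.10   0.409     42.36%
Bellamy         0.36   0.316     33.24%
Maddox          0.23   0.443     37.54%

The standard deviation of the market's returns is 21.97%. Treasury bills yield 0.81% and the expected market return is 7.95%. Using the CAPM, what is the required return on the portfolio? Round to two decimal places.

β_Ashcombe = 0.266 × 27.61% / 21.97% = 0.3343
β_Yardley = 0.507 × 30.42% / 21.97% = 0.7020
β_Quill = 0.409 × 42.36% / 21.97% = 0.7886
β_Bellamy = 0.316 × 33.24% / 21.97% = 0.4781
β_Maddox = 0.443 × 37.54% / 21.97% = 0.7570
β_P = Σ w_i β_i = 0.13×0.3343 + 0.18×0.7020 + 0.10×0.7886 + 0.36×0.4781 + 0.23×0.7570 = 0.5949
MRP = 7.95% − 0.81% = 7.14%
E(R_P) = R_f + β_P × MRP = 0.81% + 0.5949 × 7.14% = 5.06%

5.06%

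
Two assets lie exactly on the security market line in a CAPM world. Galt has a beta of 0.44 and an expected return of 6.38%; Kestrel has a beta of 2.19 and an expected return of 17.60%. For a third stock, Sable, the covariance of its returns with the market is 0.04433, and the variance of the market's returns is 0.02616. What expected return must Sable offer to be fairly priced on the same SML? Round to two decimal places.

14.42%

MRP = (17.60% − 6.38%) / (2.19 − 0.44) = 6.4114%
R_f = 6.38% − 0.44 × 6.4114% = 3.5590%
β_Sable = Cov / Var(R_m) = 0.04433 / 0.02616 = 1.6946
E(R_Sable) = R_f + β × MRP = 3.5590% + 1.6946 × 6.4114% = 14.42%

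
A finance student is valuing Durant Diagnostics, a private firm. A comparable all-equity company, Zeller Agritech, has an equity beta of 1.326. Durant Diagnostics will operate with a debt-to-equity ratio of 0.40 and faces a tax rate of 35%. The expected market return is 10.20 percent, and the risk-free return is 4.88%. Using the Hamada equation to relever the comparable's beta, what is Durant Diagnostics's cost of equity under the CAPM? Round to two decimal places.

13.77%

β_L = β_U × [1 + (1 − t)(D/E)] = 1.326 × [1 + (1 − 0.35) × 0.40]
    = 1.326 × [1 + 0.65 × 0.40] = 1.326 × 1.2600 = 1.6708
MRP = 10.20% − 4.88% = 5.32%
E(R) = R_f + β_L × MRP = 4.88% + 1.6708 × 5.32% = 13.77%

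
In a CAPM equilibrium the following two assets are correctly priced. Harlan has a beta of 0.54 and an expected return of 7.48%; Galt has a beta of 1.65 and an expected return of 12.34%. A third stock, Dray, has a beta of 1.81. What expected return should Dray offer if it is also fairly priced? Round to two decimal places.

13.04%

MRP (SML slope) = (12.34% − 7.48%) / (1.65 − 0.54) = 4.86% / 1.11 = 4.3784%
R_f (intercept) = 7.48% − 0.54 × 4.3784% = 5.1157%
E(R_Dray) = R_f + β × MRP = 5.1157% + 1.81 × 4.3784% = 13.04%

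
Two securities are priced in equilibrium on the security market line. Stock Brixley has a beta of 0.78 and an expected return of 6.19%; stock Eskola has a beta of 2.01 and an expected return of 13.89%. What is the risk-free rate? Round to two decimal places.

Both satisfy E(R) = R_f + β·MRP, so the slope of the SML is
MRP = (13.89% − 6.19%) / (2.01 − 0.78) = 7.70% / 1.23 = 6.2602%
R_f = E(R_Brixley) − β_Brixley·MRP = 6.19% − 0.78 × 6.2602% = 1.3070%

1.31%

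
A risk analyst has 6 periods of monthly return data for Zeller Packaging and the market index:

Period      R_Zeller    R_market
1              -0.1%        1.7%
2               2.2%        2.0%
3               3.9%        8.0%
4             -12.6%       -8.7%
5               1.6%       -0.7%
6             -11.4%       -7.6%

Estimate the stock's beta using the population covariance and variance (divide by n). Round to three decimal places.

Mean R_i = (-0.1 + 2.2 + 3.9 − 12.6 + 1.6 − 11.4) / 6 = -2.7333%
Mean R_m = (1.7 + 2.0 + 8.0 − 8.7 − 0.7 − 7.6) / 6 = -0.8833%
Σ(R_i − R̄_i)(R_m − R̄_m) = 216.0833  ⇒  Cov = 216.0833 / 6 = 36.0139
Σ(R_m − R̄_m)² = 200.1483  ⇒  Var(R_m) = 200.1483 / 6 = 33.3581
β = Cov / Var(R_m) = 36.0139 / 33.3581 = 1.0796

1.080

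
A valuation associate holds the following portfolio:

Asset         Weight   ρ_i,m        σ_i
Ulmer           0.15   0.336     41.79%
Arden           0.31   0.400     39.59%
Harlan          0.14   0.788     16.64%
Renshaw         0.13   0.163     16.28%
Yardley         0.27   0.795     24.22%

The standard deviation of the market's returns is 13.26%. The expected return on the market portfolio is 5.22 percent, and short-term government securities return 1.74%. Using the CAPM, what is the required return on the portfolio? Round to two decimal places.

5.52%

β_Ulmer = 0.336 × 41.79% / 13.26% = 1.0589
β_Arden = 0.400 × 39.59% / 13.26% = 1.1943
β_Harlan = 0.788 × 16.64% / 13.26% = 0.9889
β_Renshaw = 0.163 × 16.28% / 13.26% = 0.2001
β_Yardley = 0.795 × 24.22% / 13.26% = 1.4521
β_P = Σ w_i β_i = 0.15×1.0589 + 0.31×1.1943 + 0.14×0.9889 + 0.13×0.2001 + 0.27×1.4521 = 1.0856
MRP = 5.22% − 1.74% = 3.48%
E(R_P) = R_f + β_P × MRP = 1.74% + 1.0856 × 3.48% = 5.52%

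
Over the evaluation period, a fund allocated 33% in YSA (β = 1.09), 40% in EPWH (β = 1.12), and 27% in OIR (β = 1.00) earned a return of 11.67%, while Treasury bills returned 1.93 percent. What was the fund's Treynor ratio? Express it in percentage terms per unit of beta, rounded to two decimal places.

β_P = 0.33×1.09 + 0.40×1.12 + 0.27×1.00 = 1.0777
Treynor = (R_P − R_f) / β_P = (11.67% − 1.93%) / 1.0777 = 9.74% / 1.0777 = 9.04%

9.04%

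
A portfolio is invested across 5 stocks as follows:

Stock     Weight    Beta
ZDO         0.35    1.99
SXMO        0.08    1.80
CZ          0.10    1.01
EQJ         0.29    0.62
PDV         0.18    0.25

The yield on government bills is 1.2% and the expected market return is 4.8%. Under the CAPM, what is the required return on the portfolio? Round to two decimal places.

β_P = Σ w_i β_i = 0.35×1.99 + 0.08×1.80 + 0.10×1.01 + 0.29×0.62 + 0.18×0.25 = 1.1663
MRP = 4.8% − 1.2% = 3.60%
E(R_P) = R_f + β_P × MRP = 1.2% + 1.1663 × 3.6% = 5.40%

5.40%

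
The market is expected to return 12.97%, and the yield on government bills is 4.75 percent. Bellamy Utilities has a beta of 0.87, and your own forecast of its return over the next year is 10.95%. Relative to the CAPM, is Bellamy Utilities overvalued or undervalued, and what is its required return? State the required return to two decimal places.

MRP = 12.97% − 4.75% = 8.22%
Required return = R_f + β·MRP = 4.75% + 0.87 × 8.22% = 11.90%
Forecast 10.95% < required 11.90% → the stock plots below the SML → overvalued.

Overvalued; required return 11.90%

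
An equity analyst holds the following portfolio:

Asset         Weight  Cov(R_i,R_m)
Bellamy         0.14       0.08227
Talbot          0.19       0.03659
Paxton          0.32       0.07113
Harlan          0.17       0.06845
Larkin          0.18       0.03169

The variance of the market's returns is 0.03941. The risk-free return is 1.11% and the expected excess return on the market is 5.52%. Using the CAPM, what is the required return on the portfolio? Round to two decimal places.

β_Bellamy = 0.08227 / 0.03941 = 2.0875
β_Talbot = 0.03659 / 0.03941 = 0.9284
β_Paxton = 0.07113 / 0.03941 = 1.8049
β_Harlan = 0.06845 / 0.03941 = 1.7369
β_Larkin = 0.03169 / 0.03941 = 0.8041
β_P = Σ w_i β_i = 0.14×2.0875 + 0.19×0.9284 + 0.32×1.8049 + 0.17×1.7369 + 0.18×0.8041 = 1.4862
E(R_P) = R_f + β_P × MRP = 1.11% + 1.4862 × 5.52% = 9.31%

9.31%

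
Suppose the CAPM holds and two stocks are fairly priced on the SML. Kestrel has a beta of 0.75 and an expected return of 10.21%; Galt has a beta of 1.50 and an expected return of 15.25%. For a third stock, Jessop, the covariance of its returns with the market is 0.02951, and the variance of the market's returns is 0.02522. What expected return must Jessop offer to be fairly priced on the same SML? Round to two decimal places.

MRP = (15.25% − 10.21%) / (1.50 − 0.75) = 6.7200%
R_f = 10.21% − 0.75 × 6.7200% = 5.1700%
β_Jessop = Cov / Var(R_m) = 0.02951 / 0.02522 = 1.1701
E(R_Jessop) = R_f + β × MRP = 5.1700% + 1.1701 × 6.7200% = 13.03%

13.03%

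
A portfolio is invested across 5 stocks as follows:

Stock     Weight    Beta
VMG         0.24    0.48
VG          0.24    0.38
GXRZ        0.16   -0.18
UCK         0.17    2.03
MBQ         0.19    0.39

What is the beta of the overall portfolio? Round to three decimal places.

β_P = Σ w_i β_i = 0.24×0.48 + 0.24×0.38 + 0.16×-0.18 + 0.17×2.03 + 0.19×0.39 = 0.5968

0.597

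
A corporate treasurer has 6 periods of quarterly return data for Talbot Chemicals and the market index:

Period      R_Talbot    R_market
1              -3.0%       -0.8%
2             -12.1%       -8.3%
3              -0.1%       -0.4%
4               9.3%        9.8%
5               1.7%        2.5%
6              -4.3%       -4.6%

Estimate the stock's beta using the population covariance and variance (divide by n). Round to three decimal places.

Mean R_i = (-3.0 − 12.1 − 0.1 + 9.3 + 1.7 − 4.3) / 6 = -1.4167%
Mean R_m = (-0.8 − 8.3 − 0.4 + 9.8 + 2.5 − 4.6) / 6 = -0.3000%
Σ(R_i − R̄_i)(R_m − R̄_m) = 215.4900  ⇒  Cov = 215.4900 / 6 = 35.9150
Σ(R_m − R̄_m)² = 192.6000  ⇒  Var(R_m) = 192.6000 / 6 = 32.1000
β = Cov / Var(R_m) = 35.9150 / 32.1000 = 1.1188

1.119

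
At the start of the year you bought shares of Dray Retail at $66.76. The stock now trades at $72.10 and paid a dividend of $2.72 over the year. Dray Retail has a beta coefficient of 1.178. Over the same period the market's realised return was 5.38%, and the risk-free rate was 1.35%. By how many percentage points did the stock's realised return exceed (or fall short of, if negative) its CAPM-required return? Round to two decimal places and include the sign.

Realised HPR = (P1 + D1 − P0) / P0 = (72.10 + 2.72 − 66.76) / 66.76 = 8.06 / 66.76 = 12.0731%
MRP = 5.38% − 1.35% = 4.03%
CAPM required = R_f + β·MRP = 1.35% + 1.178 × 4.03% = 6.09734%
α = realised − required = 12.0731% − 6.09734% = +5.98%

+5.98%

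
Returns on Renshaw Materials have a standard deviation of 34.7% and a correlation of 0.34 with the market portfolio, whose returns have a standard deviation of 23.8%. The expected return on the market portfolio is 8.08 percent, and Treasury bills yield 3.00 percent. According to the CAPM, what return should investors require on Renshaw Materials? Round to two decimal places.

β = ρ × σ_i / σ_m = 0.34 × 34.7% / 23.8% = 0.4957
MRP = 8.08% − 3.00% = 5.08%
E(R) = 3.00% + 0.4957 × 5.08% = 5.52%

5.52%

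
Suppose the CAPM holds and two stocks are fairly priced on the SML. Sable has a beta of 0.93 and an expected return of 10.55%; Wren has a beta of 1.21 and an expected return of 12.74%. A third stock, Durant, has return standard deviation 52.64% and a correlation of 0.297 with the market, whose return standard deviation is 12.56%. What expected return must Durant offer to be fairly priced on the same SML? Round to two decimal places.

13.01%

MRP = (12.74% − 10.55%) / (1.21 − 0.93) = 7.8214%
R_f = 10.55% − 0.93 × 7.8214% = 3.2761%
β_Durant = ρ·σ_i/σ_m = 0.297 × 52.64 / 12.56 = 1.2448
E(R_Durant) = R_f + β × MRP = 3.2761% + 1.2448 × 7.8214% = 13.01%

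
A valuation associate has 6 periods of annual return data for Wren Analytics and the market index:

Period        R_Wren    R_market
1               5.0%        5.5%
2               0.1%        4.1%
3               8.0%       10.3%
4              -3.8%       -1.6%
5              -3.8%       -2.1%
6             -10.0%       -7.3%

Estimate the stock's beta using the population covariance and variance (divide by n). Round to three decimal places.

Mean R_i = (5.0 + 0.1 + 8.0 − 3.8 − 3.8 − 10.0) / 6 = -0.7500%
Mean R_m = (5.5 + 4.1 + 10.3 − 1.6 − 2.1 − 7.3) / 6 = 1.4833%
Σ(R_i − R̄_i)(R_m − R̄_m) = 204.0450  ⇒  Cov = 204.0450 / 6 = 34.0075
Σ(R_m − R̄_m)² = 200.2083  ⇒  Var(R_m) = 200.2083 / 6 = 33.3681
β = Cov / Var(R_m) = 34.0075 / 33.3681 = 1.0192

1.019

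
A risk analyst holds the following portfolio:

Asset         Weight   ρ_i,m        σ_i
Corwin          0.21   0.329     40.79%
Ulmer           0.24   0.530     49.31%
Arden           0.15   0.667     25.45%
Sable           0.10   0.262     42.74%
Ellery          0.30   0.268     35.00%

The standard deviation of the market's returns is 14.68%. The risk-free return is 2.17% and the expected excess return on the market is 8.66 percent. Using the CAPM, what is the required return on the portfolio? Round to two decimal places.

11.36%

β_Corwin = 0.329 × 40.79% / 14.68% = 0.9142
β_Ulmer = 0.530 × 49.31% / 14.68% = 1.7803
β_Arden = 0.667 × 25.45% / 14.68% = 1.1563
β_Sable = 0.262 × 42.74% / 14.68% = 0.7628
β_Ellery = 0.268 × 35.00% / 14.68% = 0.6390
β_P = Σ w_i β_i = 0.21×0.9142 + 0.24×1.7803 + 0.15×1.1563 + 0.10×0.7628 + 0.30×0.6390 = 1.0607
E(R_P) = R_f + β_P × MRP = 2.17% + 1.0607 × 8.66% = 11.36%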